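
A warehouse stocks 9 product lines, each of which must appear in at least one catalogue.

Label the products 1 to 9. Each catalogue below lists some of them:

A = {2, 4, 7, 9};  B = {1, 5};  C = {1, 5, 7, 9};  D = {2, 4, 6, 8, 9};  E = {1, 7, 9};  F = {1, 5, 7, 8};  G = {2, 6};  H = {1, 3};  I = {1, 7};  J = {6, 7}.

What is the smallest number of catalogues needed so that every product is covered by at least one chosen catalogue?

Take {D, F, H}. Their union is {1, 2, 3, 4, 5, 6, 7, 8, 9}, which is all 9 products.
Only H contains 3, so H is forced; the remaining 7 products need at least 2 more catalogues (each remaining catalogue adds at most 5) — so at least 3 catalogues are needed, and 3 is optimal.

3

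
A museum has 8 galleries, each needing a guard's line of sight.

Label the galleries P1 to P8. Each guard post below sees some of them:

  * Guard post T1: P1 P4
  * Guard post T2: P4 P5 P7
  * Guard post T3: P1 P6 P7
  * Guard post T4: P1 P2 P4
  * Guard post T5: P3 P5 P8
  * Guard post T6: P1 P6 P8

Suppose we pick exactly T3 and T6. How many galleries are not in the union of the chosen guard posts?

4

Union of T3, T6 = {P1, P6, P7, P8}.
Not covered: P2, P3, P4, P5 — 4 galleries.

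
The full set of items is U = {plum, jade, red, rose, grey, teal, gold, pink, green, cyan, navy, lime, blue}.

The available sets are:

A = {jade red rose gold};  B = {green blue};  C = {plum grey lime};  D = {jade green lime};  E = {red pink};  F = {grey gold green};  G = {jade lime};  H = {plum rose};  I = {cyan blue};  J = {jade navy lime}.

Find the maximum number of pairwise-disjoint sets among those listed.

E, F, H, I, J are pairwise disjoint (E={red,pink}; F={grey,gold,green}; H={plum,rose}; I={cyan,blue}; J={jade,navy,lime}).
Every remaining set overlaps one of these, and no 6 of the listed sets are pairwise disjoint, so 5 is the maximum.

5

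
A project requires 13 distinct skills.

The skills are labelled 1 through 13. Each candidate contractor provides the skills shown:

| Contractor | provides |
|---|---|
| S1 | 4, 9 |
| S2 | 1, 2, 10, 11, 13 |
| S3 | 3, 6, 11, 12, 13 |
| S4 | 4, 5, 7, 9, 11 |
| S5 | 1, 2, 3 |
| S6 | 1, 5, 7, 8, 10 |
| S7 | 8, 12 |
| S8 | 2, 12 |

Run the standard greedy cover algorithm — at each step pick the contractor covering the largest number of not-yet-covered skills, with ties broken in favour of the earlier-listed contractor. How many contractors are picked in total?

Greedy: pick S2 (covers 5 new) → pick S4 (covers 4 new) → pick S3 (covers 3 new) → pick S6 (covers 1 new). Total picks: 4.

4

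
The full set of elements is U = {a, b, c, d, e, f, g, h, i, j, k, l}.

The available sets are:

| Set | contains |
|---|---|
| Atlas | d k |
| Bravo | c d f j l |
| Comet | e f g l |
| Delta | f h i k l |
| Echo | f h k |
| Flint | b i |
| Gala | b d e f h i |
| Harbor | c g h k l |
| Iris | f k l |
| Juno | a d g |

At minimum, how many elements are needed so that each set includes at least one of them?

T = {b, d, g, k} meets every set (each contains at least one member of T), and |T| = 4.
No choice of 3 elements meets every set, so 4 is the minimum.

4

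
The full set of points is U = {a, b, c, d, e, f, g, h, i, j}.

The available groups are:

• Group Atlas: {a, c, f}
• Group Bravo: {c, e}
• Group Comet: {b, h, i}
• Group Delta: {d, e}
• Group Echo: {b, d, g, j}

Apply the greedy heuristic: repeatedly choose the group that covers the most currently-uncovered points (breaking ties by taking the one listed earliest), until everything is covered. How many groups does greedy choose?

Greedy: pick Echo (covers 4 new) → pick Atlas (covers 3 new) → pick Comet (covers 2 new) → pick Bravo (covers 1 new). Total picks: 4.

4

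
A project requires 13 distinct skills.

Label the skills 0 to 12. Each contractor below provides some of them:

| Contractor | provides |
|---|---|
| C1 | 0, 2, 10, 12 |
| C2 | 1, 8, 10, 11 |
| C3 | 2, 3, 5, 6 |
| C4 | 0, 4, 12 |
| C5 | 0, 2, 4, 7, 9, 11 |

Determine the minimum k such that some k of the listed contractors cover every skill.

C2 and C3 and C4 and C5 together: C2 ∪ C3 ∪ C4 ∪ C5 = {0, 1, 2, 3, 4, 5, 6, 7, 8, 9, 10, 11, 12} — every skill is covered.
Only C5 contains 7, so C5 is forced; the remaining 7 skills need at least 3 more contractors (each remaining contractor adds at most 3) — so at least 4 contractors are needed, and 4 is optimal.

4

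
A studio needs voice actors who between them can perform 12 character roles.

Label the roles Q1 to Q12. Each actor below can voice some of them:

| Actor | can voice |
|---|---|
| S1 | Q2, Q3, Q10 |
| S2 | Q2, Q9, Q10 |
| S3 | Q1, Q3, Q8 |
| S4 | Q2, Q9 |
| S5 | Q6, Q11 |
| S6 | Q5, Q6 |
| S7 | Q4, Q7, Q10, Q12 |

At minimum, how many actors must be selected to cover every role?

5

S2 and S3 and S5 and S6 and S7 together: S2 ∪ S3 ∪ S5 ∪ S6 ∪ S7 = {Q1, Q2, Q3, Q4, Q5, Q6, Q7, Q8, Q9, Q10, Q11, Q12} — every role is covered.
No 4 of the 7 actors cover everything (all 35 combinations miss at least one role), so 5 is optimal.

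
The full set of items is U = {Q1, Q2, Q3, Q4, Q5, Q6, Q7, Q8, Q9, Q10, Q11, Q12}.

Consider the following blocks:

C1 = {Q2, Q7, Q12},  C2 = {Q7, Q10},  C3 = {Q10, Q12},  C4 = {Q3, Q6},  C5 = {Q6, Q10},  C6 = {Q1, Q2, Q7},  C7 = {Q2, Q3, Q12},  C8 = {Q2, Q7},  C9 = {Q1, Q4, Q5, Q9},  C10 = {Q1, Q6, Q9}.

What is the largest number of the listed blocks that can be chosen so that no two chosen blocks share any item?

4

C3, C4, C8, C9 are pairwise disjoint (C3={Q10,Q12}; C4={Q3,Q6}; C8={Q2,Q7}; C9={Q1,Q4,Q5,Q9}).
Every remaining block overlaps one of these, and no 5 of the listed blocks are pairwise disjoint, so 4 is the maximum.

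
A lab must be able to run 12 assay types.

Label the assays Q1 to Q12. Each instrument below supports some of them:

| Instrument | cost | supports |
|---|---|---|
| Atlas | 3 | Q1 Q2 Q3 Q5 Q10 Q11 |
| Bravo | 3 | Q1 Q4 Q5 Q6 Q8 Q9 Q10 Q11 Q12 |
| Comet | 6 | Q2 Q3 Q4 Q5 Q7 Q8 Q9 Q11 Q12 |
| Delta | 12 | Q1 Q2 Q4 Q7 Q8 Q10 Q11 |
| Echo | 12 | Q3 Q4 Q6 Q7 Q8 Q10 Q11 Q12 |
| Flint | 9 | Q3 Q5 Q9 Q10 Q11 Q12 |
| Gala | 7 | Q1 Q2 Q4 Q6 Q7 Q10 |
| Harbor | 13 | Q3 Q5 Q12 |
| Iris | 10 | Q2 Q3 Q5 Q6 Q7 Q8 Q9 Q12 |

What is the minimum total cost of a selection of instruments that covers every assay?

Bravo, Comet together cover every assay (Bravo ∪ Comet = {Q1, Q2, Q3, Q4, Q5, Q6, Q7, Q8, Q9, Q10, Q11, Q12}); total cost 3 + 6 = 9.
The greedy pick Bravo, Atlas, Comet costs 12; no covering selection beats 9.

9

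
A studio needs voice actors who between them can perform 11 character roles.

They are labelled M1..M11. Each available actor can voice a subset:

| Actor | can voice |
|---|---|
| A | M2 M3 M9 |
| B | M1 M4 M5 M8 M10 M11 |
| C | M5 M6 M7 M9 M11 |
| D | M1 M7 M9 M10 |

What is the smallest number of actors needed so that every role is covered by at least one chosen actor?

Take {A, B, C}. Their union is {M1, M2, M3, M4, M5, M6, M7, M8, M9, M10, M11}, which is all 11 roles.
Only A contains M2, so A is forced; the remaining 8 roles need at least 2 more actors (each remaining actor adds at most 6) — so at least 3 actors are needed, and 3 is optimal.

3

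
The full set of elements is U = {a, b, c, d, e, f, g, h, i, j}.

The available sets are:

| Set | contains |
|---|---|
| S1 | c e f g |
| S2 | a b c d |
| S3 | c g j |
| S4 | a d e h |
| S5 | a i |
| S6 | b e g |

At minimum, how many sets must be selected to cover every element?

Take {S1, S3, S4, S5, S6}. Their union is {a, b, c, d, e, f, g, h, i, j}, which is all 10 elements.
No 4 of the 6 sets cover everything (all 15 combinations miss at least one element), so 5 is optimal.

5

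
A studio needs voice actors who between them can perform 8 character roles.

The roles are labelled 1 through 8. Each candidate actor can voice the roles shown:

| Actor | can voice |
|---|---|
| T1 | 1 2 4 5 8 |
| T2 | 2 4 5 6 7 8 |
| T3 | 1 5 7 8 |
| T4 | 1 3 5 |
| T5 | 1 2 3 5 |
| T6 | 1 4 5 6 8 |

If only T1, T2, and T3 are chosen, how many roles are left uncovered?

Union of T1, T2, T3 = {1, 2, 4, 5, 6, 7, 8}.
Not covered: 3 — 1 role.

1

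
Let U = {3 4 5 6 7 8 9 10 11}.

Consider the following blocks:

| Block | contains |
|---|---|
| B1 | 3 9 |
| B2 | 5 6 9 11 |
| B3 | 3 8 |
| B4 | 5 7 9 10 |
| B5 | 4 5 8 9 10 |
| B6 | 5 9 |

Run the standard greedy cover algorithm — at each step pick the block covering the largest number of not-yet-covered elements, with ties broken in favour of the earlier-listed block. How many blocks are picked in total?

4

Greedy: pick B5 (covers 5 new) → pick B2 (covers 2 new) → pick B1 (covers 1 new) → pick B4 (covers 1 new). Total picks: 4.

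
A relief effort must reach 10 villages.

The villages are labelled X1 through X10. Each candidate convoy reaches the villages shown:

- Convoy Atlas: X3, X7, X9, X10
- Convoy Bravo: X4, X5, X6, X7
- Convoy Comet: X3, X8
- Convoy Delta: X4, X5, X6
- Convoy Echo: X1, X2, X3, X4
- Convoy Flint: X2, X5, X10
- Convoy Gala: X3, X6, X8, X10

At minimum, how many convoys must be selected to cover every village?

Atlas and Bravo and Comet and Echo together: Atlas ∪ Bravo ∪ Comet ∪ Echo = {X1, X2, X3, X4, X5, X6, X7, X8, X9, X10} — every village is covered.
No 3 of the 7 convoys cover everything (all 35 combinations miss at least one village), so 4 is optimal.

4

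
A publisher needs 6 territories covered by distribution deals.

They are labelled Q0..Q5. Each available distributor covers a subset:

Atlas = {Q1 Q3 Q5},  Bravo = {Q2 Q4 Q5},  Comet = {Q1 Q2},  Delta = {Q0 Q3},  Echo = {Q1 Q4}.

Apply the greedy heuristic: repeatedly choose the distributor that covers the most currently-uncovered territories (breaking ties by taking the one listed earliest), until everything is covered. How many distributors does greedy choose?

3

Greedy: pick Atlas (covers 3 new) → pick Bravo (covers 2 new) → pick Delta (covers 1 new). Total picks: 3.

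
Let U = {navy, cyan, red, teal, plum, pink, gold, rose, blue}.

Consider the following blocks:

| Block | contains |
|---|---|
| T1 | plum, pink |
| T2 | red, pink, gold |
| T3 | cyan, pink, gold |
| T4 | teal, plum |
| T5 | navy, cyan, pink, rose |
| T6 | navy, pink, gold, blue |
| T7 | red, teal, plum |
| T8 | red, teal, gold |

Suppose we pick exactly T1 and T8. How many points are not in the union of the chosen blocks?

Union of T1, T8 = {red, teal, plum, pink, gold}.
Not covered: navy, cyan, rose, blue — 4 points.

4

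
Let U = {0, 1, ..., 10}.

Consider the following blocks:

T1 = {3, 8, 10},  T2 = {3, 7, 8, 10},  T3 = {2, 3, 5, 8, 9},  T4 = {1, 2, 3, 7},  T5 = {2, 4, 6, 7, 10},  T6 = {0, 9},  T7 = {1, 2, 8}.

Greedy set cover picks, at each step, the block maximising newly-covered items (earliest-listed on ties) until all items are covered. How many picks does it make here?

Greedy: pick T3 (covers 5 new) → pick T5 (covers 4 new) → pick T4 (covers 1 new) → pick T6 (covers 1 new). Total picks: 4.

4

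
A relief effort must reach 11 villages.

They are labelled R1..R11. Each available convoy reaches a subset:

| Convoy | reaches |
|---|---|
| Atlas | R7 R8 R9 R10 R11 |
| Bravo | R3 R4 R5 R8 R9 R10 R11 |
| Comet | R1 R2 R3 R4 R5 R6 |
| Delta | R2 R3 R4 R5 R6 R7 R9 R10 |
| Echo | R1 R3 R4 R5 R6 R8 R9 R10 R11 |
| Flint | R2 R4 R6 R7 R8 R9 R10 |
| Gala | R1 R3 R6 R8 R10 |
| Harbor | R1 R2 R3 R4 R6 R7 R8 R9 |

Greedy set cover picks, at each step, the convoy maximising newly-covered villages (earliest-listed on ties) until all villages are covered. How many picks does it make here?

Greedy: pick Echo (covers 9 new) → pick Delta (covers 2 new). Total picks: 2.

2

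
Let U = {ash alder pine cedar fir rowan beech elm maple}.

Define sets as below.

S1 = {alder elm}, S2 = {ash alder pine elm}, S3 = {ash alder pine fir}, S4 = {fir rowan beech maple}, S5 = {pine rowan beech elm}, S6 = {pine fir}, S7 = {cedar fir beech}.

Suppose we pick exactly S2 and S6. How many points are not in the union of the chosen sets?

Union of S2, S6 = {ash, alder, pine, fir, elm}.
Not covered: cedar, rowan, beech, maple — 4 points.

4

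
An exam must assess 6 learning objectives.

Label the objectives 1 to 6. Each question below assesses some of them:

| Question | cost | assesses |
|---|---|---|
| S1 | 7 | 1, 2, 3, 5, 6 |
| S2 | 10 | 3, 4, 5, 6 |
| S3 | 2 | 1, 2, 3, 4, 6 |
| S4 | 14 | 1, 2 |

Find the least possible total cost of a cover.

S1, S3 together cover every objective (S1 ∪ S3 = {1, 2, 3, 4, 5, 6}); total cost 7 + 2 = 9.
No covering selection has total cost below 9.

9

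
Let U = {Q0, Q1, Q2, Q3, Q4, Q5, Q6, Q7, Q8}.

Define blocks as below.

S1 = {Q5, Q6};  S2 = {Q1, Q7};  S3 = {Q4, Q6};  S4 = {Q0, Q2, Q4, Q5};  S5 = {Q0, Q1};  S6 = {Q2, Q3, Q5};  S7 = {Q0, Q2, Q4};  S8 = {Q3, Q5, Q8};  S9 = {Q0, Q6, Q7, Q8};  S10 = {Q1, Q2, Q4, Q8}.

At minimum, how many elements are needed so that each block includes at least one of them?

Take H = {Q1, Q2, Q5, Q6}. Each listed block contains at least one of these, so H is a hitting set of size 4.
No choice of 3 elements meets every block, so 4 is the minimum.

4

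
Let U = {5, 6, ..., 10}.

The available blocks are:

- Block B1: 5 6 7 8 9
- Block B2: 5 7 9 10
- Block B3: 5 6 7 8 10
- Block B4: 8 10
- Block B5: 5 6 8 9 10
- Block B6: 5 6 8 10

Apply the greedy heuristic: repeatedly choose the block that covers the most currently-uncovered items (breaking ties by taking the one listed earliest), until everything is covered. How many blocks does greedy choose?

Greedy: pick B1 (covers 5 new) → pick B2 (covers 1 new). Total picks: 2.

2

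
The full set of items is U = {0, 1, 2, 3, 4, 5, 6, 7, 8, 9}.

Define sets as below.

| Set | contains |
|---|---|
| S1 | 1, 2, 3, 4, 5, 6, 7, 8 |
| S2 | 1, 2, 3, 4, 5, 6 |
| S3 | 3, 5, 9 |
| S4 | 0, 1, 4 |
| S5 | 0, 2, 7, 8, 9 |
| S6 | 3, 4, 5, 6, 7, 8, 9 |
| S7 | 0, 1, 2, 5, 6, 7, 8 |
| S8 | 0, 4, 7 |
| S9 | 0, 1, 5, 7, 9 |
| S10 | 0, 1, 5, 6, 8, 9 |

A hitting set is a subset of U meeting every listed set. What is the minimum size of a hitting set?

Take H = {0, 3}. Each listed set contains at least one of these, so H is a hitting set of size 2.
The sets S3, S8 are pairwise disjoint, so any hitting set needs a separate item for each — at least 2. Hence 2 is optimal.

2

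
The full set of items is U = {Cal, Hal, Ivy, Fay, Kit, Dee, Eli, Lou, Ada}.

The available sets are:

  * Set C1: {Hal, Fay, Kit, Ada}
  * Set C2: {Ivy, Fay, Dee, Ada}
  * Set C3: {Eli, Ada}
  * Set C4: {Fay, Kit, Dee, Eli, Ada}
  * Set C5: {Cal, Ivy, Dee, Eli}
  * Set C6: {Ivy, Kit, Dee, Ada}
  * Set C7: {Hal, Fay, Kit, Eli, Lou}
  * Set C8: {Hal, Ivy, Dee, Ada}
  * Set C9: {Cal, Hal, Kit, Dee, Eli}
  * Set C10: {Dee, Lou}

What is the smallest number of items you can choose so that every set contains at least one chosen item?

3

H = {Dee, Eli, Ada} meets every set (each contains at least one member of H), and |H| = 3.
No choice of 2 items meets every set, so 3 is the minimum.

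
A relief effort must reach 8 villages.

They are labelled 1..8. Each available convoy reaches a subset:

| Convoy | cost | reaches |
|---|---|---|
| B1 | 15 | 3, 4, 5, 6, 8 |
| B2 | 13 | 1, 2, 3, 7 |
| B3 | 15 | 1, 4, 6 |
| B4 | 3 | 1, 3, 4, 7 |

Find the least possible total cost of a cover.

28

B1, B2 together cover every village (B1 ∪ B2 = {1, 2, 3, 4, 5, 6, 7, 8}); total cost 15 + 13 = 28.
The greedy pick B4, B1, B2 costs 31; no covering selection beats 28.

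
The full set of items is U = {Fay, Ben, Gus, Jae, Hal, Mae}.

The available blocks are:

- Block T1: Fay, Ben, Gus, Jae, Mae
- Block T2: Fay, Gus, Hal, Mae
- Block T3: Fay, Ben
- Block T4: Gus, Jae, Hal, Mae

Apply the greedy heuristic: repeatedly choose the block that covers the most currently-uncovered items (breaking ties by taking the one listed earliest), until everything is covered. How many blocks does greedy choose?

Greedy: pick T1 (covers 5 new) → pick T2 (covers 1 new). Total picks: 2.

2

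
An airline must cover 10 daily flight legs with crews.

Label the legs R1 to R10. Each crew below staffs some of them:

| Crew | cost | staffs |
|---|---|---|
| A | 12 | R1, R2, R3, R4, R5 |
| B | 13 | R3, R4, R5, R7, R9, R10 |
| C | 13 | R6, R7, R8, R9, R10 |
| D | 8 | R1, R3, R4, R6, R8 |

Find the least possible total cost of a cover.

25

A, C together cover every leg (A ∪ C = {R1, R2, R3, R4, R5, R6, R7, R8, R9, R10}); total cost 12 + 13 = 25.
The greedy pick D, B, A costs 33; no covering selection beats 25.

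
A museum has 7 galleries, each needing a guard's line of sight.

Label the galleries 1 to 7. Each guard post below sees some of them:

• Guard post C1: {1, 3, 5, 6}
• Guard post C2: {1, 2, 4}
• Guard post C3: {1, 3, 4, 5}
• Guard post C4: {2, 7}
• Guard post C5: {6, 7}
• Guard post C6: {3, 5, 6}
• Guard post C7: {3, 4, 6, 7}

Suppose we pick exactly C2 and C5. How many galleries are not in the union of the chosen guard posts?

2

Union of C2, C5 = {1, 2, 4, 6, 7}.
Not covered: 3, 5 — 2 galleries.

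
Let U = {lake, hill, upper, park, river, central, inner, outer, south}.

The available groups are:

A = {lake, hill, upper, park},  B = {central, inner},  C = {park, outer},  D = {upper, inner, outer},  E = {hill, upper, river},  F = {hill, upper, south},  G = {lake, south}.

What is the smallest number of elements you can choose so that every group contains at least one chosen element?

4

Take H = {lake, hill, park, inner}. Each listed group contains at least one of these, so H is a hitting set of size 4.
The groups B, C, E, G are pairwise disjoint, so any hitting set needs a separate element for each — at least 4. Hence 4 is optimal.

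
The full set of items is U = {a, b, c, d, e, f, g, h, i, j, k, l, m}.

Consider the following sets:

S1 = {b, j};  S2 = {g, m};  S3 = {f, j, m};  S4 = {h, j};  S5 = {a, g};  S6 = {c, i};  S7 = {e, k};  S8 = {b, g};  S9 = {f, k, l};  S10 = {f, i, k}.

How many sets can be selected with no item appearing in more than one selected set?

4

S1, S2, S6, S7 are pairwise disjoint (S1={b,j}; S2={g,m}; S6={c,i}; S7={e,k}).
Every remaining set overlaps one of these, and no 5 of the listed sets are pairwise disjoint, so 4 is the maximum.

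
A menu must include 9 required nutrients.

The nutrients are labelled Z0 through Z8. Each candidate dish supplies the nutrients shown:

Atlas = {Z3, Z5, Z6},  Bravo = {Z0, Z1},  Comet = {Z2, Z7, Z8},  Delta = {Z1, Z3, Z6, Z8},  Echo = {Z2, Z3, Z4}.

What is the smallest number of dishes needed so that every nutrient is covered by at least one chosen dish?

Take {Atlas, Bravo, Comet, Echo}. Their union is {Z0, Z1, Z2, Z3, Z4, Z5, Z6, Z7, Z8}, which is all 9 nutrients.
Only Bravo contains Z0, so Bravo is forced; the remaining 7 nutrients need at least 3 more dishes (each remaining dish adds at most 3) — so at least 4 dishes are needed, and 4 is optimal.

4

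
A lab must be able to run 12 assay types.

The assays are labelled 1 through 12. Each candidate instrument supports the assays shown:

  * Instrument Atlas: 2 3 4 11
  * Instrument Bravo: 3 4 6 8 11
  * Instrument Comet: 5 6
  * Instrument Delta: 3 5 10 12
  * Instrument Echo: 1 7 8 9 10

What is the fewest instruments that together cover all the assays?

Take {Atlas, Comet, Delta, Echo}. Their union is {1, 2, 3, 4, 5, 6, 7, 8, 9, 10, 11, 12}, which is all 12 assays.
No 3 of the 5 instruments cover everything (all 10 combinations miss at least one assay), so 4 is optimal.

4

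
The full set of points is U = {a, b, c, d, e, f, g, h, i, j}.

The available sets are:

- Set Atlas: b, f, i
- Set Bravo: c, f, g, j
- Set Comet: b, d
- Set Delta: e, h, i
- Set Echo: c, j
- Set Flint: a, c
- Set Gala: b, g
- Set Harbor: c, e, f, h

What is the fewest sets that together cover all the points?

Bravo, Comet, Delta, and Flint cover everything between them: the union {a, b, c, d, e, f, g, h, i, j} is all of U.
Only Flint contains a, so Flint is forced; the remaining 8 points need at least 3 more sets (each remaining set adds at most 3) — so at least 4 sets are needed, and 4 is optimal.

4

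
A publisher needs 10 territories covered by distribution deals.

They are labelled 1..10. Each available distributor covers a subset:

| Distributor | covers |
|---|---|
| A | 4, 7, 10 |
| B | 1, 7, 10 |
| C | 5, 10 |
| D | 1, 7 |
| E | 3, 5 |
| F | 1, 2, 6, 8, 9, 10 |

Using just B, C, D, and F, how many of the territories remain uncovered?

2

Union of B, C, D, F = {1, 2, 5, 6, 7, 8, 9, 10}.
Not covered: 3, 4 — 2 territories.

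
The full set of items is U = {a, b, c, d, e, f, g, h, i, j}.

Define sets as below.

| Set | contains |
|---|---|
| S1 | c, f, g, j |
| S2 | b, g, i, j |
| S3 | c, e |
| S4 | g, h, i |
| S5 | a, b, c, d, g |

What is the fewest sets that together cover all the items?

4

Take {S1, S3, S4, S5}. Their union is {a, b, c, d, e, f, g, h, i, j}, which is all 10 items.
Only S5 contains a, so S5 is forced; the remaining 5 items need at least 3 more sets (each remaining set adds at most 2) — so at least 4 sets are needed, and 4 is optimal.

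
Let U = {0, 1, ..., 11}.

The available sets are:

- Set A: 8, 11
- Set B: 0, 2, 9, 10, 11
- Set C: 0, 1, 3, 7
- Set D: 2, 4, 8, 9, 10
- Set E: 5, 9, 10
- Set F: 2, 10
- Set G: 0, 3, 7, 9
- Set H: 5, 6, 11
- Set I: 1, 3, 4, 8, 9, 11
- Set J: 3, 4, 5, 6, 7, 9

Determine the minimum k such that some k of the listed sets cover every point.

3

C and D and H together: C ∪ D ∪ H = {0, 1, 2, 3, 4, 5, 6, 7, 8, 9, 10, 11} — every point is covered.
No 2 of the 10 sets cover everything (all 45 combinations miss at least one point), so 3 is optimal.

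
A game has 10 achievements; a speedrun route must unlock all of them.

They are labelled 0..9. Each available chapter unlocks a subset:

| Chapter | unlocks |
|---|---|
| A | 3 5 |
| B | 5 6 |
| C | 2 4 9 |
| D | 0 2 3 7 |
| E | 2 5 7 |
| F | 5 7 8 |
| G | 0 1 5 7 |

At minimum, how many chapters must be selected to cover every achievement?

Take {B, C, D, F, G}. Their union is {0, 1, 2, 3, 4, 5, 6, 7, 8, 9}, which is all 10 achievements.
No 4 of the 7 chapters cover everything (all 35 combinations miss at least one achievement), so 5 is optimal.

5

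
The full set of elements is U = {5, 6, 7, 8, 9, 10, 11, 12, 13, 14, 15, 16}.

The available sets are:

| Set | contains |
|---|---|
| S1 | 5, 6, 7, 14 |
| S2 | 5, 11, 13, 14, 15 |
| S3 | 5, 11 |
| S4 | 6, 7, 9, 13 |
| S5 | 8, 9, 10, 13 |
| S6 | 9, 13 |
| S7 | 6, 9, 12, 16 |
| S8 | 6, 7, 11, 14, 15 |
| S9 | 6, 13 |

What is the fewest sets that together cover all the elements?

4

Take {S2, S5, S7, S8}. Their union is {5, 6, 7, 8, 9, 10, 11, 12, 13, 14, 15, 16}, which is all 12 elements.
No 3 of the 9 sets cover everything (all 84 combinations miss at least one element), so 4 is optimal.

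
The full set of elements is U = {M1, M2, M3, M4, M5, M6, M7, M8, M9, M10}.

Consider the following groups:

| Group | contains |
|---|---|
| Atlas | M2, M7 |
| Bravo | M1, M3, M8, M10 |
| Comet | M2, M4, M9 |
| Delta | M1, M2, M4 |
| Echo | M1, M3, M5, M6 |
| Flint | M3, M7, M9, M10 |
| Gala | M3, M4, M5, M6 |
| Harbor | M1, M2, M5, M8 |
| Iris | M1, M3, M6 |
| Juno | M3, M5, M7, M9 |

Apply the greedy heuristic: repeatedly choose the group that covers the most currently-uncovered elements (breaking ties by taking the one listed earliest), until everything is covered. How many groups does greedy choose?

4

Greedy: pick Bravo (covers 4 new) → pick Comet (covers 3 new) → pick Echo (covers 2 new) → pick Atlas (covers 1 new). Total picks: 4.
(The true minimum cover uses only 3 groups, so greedy is not optimal here.)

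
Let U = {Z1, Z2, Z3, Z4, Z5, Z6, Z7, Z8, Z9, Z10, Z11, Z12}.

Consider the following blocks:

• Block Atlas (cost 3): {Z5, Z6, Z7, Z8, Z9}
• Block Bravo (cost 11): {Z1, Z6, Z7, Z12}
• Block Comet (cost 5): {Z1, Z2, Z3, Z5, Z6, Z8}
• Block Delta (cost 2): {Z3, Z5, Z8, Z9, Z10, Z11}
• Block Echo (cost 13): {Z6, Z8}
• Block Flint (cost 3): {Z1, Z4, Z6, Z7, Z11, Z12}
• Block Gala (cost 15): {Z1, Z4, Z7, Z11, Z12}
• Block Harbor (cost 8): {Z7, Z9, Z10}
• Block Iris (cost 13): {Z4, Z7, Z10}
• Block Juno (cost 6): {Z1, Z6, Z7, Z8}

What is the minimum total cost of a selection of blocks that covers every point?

10

Comet, Delta, Flint together cover every point (Comet ∪ Delta ∪ Flint = {Z1, Z2, Z3, Z4, Z5, Z6, Z7, Z8, Z9, Z10, Z11, Z12}); total cost 5 + 2 + 3 = 10.
No covering selection has total cost below 10.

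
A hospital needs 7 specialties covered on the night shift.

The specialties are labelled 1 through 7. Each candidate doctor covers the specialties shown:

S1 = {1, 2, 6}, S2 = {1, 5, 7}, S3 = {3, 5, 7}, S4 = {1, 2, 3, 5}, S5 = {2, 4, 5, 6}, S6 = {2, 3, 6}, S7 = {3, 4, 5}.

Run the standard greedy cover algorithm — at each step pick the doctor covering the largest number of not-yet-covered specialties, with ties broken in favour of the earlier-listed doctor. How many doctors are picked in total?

3

Greedy: pick S4 (covers 4 new) → pick S5 (covers 2 new) → pick S2 (covers 1 new). Total picks: 3.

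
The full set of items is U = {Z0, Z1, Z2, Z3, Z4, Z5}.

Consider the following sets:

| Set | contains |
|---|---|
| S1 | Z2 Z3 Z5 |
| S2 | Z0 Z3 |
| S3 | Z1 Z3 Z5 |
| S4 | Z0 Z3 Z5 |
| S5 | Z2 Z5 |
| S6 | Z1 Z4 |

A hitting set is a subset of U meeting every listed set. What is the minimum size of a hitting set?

3

The 3 items {Z3, Z4, Z5} hit every set.
The sets S2, S5, S6 are pairwise disjoint, so any hitting set needs a separate item for each — at least 3. Hence 3 is optimal.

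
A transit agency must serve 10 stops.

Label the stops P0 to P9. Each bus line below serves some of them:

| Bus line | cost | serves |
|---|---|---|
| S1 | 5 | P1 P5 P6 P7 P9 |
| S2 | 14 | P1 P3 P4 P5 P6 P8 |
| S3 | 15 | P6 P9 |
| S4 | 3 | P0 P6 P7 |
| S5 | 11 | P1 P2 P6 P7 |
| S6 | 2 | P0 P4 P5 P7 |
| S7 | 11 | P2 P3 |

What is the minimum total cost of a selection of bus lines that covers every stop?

32

S1, S2, S6, S7 together cover every stop (S1 ∪ S2 ∪ S6 ∪ S7 = {P0, P1, P2, P3, P4, P5, P6, P7, P8, P9}); total cost 5 + 14 + 2 + 11 = 32.
No covering selection has total cost below 32.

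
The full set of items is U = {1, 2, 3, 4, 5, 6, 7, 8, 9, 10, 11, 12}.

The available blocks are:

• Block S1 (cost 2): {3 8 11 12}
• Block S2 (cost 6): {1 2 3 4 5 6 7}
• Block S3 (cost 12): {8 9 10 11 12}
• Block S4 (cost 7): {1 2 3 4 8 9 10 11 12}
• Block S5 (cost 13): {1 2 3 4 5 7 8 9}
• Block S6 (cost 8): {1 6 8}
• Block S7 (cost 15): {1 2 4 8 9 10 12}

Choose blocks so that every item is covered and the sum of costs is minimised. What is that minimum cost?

S2, S4 together cover every item (S2 ∪ S4 = {1, 2, 3, 4, 5, 6, 7, 8, 9, 10, 11, 12}); total cost 6 + 7 = 13.
The greedy pick S1, S2, S4 costs 15; no covering selection beats 13.

13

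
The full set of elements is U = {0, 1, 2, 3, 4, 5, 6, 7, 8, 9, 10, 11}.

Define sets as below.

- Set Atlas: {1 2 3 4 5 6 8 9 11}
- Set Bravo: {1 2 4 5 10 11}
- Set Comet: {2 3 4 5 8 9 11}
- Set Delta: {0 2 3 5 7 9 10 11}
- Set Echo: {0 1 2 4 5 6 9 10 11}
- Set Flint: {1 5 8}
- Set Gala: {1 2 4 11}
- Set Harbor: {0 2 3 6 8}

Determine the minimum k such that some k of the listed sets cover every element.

2

Take {Atlas, Delta}. Their union is {0, 1, 2, 3, 4, 5, 6, 7, 8, 9, 10, 11}, which is all 12 elements.
No single set has all 12 elements (the largest, Atlas, has 9), so 2 is optimal.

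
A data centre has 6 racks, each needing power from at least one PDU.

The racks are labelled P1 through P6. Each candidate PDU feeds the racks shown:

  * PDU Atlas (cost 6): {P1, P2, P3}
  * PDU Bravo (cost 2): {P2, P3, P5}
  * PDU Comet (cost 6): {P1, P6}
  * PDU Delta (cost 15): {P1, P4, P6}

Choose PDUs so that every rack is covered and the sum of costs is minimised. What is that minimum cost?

Bravo, Delta together cover every rack (Bravo ∪ Delta = {P1, P2, P3, P4, P5, P6}); total cost 2 + 15 = 17.
The greedy pick Bravo, Comet, Delta costs 23; no covering selection beats 17.

17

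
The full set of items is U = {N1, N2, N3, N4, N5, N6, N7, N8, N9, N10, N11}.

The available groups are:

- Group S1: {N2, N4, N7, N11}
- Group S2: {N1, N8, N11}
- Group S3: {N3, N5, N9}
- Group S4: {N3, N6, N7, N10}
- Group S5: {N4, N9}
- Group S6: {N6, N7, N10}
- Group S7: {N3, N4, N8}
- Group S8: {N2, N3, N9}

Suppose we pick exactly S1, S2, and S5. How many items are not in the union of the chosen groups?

4

Union of S1, S2, S5 = {N1, N2, N4, N7, N8, N9, N11}.
Not covered: N3, N5, N6, N10 — 4 items.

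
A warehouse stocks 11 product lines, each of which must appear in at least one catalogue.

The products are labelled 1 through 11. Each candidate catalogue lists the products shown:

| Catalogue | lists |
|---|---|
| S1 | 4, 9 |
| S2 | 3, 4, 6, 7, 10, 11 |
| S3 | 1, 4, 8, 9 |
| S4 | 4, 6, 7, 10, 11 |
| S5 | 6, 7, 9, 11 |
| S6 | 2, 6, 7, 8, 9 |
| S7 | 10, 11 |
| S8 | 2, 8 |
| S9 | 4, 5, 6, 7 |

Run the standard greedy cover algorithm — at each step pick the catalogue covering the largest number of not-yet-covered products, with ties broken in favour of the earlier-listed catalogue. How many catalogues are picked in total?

Greedy: pick S2 (covers 6 new) → pick S3 (covers 3 new) → pick S6 (covers 1 new) → pick S9 (covers 1 new). Total picks: 4.

4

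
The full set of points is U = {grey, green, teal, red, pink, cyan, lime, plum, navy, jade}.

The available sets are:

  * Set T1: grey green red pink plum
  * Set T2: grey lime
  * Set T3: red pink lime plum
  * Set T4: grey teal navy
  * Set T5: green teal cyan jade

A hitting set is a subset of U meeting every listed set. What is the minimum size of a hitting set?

3

The 3 points {grey, teal, red} hit every set.
No choice of 2 points meets every set, so 3 is the minimum.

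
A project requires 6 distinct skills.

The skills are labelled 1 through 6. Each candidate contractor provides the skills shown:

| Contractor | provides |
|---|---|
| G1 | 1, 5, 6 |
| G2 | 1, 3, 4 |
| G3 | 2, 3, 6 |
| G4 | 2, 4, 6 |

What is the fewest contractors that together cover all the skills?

G1 and G3 and G4 together: G1 ∪ G3 ∪ G4 = {1, 2, 3, 4, 5, 6} — every skill is covered.
Only G1 contains 5, so G1 is forced; the remaining 3 skills need at least 2 more contractors (each remaining contractor adds at most 2) — so at least 3 contractors are needed, and 3 is optimal.

3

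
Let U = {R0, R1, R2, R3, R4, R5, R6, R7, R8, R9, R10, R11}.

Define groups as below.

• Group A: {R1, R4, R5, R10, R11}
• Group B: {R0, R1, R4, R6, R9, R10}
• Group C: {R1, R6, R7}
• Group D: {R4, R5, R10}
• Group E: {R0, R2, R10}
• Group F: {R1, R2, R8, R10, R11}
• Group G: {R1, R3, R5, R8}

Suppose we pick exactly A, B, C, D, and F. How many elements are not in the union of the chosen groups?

1

Union of A, B, C, D, F = {R0, R1, R2, R4, R5, R6, R7, R8, R9, R10, R11}.
Not covered: R3 — 1 element.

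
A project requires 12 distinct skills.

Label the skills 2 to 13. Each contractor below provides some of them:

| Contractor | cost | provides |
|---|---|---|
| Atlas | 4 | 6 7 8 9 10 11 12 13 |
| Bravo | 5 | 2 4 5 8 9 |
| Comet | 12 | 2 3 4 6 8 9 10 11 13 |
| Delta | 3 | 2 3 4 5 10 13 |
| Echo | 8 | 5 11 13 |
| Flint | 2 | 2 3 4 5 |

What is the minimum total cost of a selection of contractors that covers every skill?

Atlas, Flint together cover every skill (Atlas ∪ Flint = {2, 3, 4, 5, 6, 7, 8, 9, 10, 11, 12, 13}); total cost 4 + 2 = 6.
No covering selection has total cost below 6.

6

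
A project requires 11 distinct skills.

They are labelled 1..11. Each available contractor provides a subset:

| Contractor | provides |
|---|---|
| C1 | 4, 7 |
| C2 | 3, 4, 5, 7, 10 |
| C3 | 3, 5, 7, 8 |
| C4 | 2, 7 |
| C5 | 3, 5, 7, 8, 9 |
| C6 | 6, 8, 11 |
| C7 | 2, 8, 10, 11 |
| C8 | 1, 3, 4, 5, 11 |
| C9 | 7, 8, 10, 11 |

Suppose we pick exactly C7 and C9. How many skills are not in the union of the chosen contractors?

6

Union of C7, C9 = {2, 7, 8, 10, 11}.
Not covered: 1, 3, 4, 5, 6, 9 — 6 skills.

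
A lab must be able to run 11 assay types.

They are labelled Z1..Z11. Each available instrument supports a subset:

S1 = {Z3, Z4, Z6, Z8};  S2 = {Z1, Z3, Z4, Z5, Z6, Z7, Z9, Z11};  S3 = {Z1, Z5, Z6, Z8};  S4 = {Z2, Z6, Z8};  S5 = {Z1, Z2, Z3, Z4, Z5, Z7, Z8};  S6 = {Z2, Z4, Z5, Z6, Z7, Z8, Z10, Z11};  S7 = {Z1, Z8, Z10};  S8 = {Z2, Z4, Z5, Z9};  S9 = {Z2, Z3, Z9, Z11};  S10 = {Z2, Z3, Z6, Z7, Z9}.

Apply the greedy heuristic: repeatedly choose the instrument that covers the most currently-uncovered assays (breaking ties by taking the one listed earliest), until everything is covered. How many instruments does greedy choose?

2

Greedy: pick S2 (covers 8 new) → pick S6 (covers 3 new). Total picks: 2.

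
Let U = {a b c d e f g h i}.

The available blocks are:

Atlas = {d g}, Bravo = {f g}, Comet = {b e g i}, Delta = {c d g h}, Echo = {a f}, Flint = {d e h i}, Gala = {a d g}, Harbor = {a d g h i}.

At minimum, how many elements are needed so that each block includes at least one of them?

Take T = {e, f, g}. Each listed block contains at least one of these, so T is a hitting set of size 3.
No choice of 2 elements meets every block, so 3 is the minimum.

3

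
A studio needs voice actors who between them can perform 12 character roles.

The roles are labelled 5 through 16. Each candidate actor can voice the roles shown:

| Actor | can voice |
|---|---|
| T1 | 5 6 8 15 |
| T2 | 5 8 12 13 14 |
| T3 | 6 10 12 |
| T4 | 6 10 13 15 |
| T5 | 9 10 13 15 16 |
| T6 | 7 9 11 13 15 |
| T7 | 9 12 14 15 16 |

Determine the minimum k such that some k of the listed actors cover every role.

4

T1 and T5 and T6 and T7 together: T1 ∪ T5 ∪ T6 ∪ T7 = {5, 6, 7, 8, 9, 10, 11, 12, 13, 14, 15, 16} — every role is covered.
No 3 of the 7 actors cover everything (all 35 combinations miss at least one role), so 4 is optimal.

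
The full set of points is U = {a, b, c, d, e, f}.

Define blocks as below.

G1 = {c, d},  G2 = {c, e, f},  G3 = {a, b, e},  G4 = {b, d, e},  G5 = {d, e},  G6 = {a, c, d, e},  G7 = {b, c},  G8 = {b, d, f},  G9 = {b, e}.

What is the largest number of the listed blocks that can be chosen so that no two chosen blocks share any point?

2

G1, G9 are pairwise disjoint (G1={c,d}; G9={b,e}).
Every remaining block overlaps one of these, and no 3 of the listed blocks are pairwise disjoint, so 2 is the maximum.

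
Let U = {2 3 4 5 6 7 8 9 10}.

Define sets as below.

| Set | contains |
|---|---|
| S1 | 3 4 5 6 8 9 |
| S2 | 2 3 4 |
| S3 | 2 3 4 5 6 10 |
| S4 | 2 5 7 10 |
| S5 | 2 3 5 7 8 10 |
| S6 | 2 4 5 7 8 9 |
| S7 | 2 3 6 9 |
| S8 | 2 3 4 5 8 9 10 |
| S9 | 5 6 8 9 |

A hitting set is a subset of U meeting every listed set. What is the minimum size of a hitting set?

H = {2, 8} meets every set (each contains at least one member of H), and |H| = 2.
The sets S2, S9 are pairwise disjoint, so any hitting set needs a separate point for each — at least 2. Hence 2 is optimal.

2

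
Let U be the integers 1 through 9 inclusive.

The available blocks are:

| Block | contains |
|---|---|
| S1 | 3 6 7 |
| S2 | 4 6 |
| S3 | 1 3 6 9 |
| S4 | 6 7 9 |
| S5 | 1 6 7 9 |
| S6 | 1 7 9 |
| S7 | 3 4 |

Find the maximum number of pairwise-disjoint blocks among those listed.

S4, S7 are pairwise disjoint (S4={6,7,9}; S7={3,4}).
Every remaining block overlaps one of these, and no 3 of the listed blocks are pairwise disjoint, so 2 is the maximum.

2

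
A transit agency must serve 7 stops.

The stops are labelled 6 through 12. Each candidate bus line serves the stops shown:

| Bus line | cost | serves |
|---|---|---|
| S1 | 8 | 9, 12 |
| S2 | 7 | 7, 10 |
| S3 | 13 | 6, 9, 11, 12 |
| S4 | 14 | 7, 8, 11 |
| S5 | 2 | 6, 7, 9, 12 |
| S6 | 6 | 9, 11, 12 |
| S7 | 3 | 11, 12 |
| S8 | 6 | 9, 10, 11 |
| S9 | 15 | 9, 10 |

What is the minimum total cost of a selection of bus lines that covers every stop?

22

S4, S5, S8 together cover every stop (S4 ∪ S5 ∪ S8 = {6, 7, 8, 9, 10, 11, 12}); total cost 14 + 2 + 6 = 22.
The greedy pick S5, S7, S8, S4 costs 25; no covering selection beats 22.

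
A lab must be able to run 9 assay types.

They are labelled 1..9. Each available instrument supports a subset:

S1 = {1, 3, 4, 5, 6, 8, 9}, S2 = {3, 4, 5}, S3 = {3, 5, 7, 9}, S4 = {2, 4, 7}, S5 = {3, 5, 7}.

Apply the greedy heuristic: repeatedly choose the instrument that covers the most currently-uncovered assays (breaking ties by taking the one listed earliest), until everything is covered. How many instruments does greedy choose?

2

Greedy: pick S1 (covers 7 new) → pick S4 (covers 2 new). Total picks: 2.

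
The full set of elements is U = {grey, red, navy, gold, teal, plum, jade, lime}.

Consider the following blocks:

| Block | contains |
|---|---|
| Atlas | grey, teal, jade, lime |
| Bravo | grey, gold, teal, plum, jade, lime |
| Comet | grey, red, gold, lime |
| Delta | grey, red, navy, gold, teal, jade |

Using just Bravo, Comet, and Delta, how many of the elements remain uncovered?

Union of Bravo, Comet, Delta = {grey, red, navy, gold, teal, plum, jade, lime} — that's every element, so 0 are uncovered.

0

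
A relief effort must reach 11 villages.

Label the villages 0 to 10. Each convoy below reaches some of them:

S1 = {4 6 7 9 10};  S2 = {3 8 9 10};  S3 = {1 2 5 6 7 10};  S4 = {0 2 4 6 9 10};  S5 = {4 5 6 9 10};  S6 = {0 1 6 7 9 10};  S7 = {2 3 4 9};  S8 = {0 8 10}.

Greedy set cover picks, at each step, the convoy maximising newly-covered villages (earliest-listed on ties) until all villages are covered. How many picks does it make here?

Greedy: pick S3 (covers 6 new) → pick S2 (covers 3 new) → pick S4 (covers 2 new). Total picks: 3.

3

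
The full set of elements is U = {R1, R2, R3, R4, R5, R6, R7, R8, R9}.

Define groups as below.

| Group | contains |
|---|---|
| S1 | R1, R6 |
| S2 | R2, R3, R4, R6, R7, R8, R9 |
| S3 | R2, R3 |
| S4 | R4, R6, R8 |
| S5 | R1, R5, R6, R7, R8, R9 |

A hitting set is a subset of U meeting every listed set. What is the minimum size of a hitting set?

2

H = {R3, R6} meets every group (each contains at least one member of H), and |H| = 2.
The groups S1, S3 are pairwise disjoint, so any hitting set needs a separate element for each — at least 2. Hence 2 is optimal.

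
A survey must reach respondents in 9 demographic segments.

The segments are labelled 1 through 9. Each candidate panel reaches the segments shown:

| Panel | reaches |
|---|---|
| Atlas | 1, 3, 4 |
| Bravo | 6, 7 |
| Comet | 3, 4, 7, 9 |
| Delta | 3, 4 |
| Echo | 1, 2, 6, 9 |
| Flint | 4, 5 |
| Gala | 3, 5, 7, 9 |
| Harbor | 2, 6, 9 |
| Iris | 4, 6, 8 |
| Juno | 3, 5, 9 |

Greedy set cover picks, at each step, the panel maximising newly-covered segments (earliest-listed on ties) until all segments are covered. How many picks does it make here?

Greedy: pick Comet (covers 4 new) → pick Echo (covers 3 new) → pick Flint (covers 1 new) → pick Iris (covers 1 new). Total picks: 4.
(The true minimum cover uses only 3 panels, so greedy is not optimal here.)

4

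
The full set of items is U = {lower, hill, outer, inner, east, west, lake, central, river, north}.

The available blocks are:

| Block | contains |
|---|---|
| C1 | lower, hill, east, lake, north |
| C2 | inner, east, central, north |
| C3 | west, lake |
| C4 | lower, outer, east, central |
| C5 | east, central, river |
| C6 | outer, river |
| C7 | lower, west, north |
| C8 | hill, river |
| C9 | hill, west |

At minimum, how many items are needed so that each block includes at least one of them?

3

Take H = {east, west, river}. Each listed block contains at least one of these, so H is a hitting set of size 3.
The blocks C2, C3, C8 are pairwise disjoint, so any hitting set needs a separate item for each — at least 3. Hence 3 is optimal.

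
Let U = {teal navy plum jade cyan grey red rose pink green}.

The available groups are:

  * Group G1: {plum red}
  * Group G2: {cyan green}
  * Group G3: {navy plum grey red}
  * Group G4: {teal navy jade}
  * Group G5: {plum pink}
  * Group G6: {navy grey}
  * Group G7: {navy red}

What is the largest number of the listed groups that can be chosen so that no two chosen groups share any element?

3

G1, G2, G6 are pairwise disjoint (G1={plum,red}; G2={cyan,green}; G6={navy,grey}).
Every remaining group overlaps one of these, and no 4 of the listed groups are pairwise disjoint, so 3 is the maximum.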